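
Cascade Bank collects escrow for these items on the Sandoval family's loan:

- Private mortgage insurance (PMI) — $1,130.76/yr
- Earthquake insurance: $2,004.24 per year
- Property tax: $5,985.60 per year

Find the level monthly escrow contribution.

Private mortgage insurance (PMI): $1,130.76 per year
Earthquake insurance: $2,004.24 per year
Property tax: $5,985.60 per year
Yearly total = $9,120.60
Monthly escrow = $9,120.60 ÷ 12 = $760.05

$760.05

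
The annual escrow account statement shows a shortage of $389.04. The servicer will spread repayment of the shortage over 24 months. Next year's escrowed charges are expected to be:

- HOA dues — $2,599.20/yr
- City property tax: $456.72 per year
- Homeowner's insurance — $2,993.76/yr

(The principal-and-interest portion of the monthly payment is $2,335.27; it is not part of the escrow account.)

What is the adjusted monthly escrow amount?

$520.35

HOA dues = $2,599.20 annually
City property tax = $456.72 annually
Homeowner's insurance = $2,993.76 annually
Annual escrow total = $2,599.20 + $456.72 + $2,993.76 = $6,049.68
Base monthly escrow = $6,049.68 / 12 = $504.14
Monthly shortage recovery: $389.04 ÷ 24 = $16.21
Adjusted monthly = $504.14 + $16.21 = $520.35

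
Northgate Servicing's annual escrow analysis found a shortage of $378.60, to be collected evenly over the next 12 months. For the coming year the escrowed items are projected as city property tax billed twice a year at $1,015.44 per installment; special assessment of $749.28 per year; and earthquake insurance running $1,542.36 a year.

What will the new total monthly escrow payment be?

City property tax — $1,015.44 × 2 = $2,030.88
Special assessment — $749.28
Earthquake insurance — $1,542.36
Combined annual = $4,322.52
Per month = $4,322.52 / 12 = $360.21
Shortage spread = $378.60 ÷ 12 = $31.55/mo
Adjusted monthly = $360.21 + $31.55 = $391.76

$391.76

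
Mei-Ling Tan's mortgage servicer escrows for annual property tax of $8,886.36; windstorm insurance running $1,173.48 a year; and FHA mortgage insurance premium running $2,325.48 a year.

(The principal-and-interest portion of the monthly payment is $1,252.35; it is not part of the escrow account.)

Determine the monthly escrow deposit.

$1,032.11

Property tax = $8,886.36 per year
Windstorm insurance = $1,173.48 per year
FHA mortgage insurance premium = $2,325.48 per year
Annual escrow total = $8,886.36 + $1,173.48 + $2,325.48 = $12,385.32
Monthly escrow = $12,385.32 / 12 = $1,032.11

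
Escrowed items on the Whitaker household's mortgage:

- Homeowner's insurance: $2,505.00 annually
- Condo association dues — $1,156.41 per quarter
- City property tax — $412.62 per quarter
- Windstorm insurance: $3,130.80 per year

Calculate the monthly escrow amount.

$992.66

Homeowner's insurance — $2,505.00 per year
Condo association dues — $1,156.41 × 4 = $4,625.64 per year
City property tax — $412.62 × 4 = $1,650.48 per year
Windstorm insurance — $3,130.80 per year
Yearly total = $11,911.92
Monthly escrow = $11,911.92 / 12 = $992.66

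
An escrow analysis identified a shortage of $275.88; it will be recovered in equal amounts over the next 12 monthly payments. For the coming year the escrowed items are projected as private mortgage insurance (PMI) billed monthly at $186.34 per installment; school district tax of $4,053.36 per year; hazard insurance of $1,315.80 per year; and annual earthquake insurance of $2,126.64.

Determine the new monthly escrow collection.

Private mortgage insurance (PMI) = $186.34 × 12 = $2,236.08/yr
School district tax = $4,053.36/yr
Hazard insurance = $1,315.80/yr
Earthquake insurance = $2,126.64/yr
Total per year = $2,236.08 + $4,053.36 + $1,315.80 + $2,126.64 = $9,731.88
Monthly = $9,731.88 / 12 = $810.99
Shortage spread = $275.88 / 12 = $22.99/mo
Adjusted monthly = $810.99 + $22.99 = $833.98

$833.98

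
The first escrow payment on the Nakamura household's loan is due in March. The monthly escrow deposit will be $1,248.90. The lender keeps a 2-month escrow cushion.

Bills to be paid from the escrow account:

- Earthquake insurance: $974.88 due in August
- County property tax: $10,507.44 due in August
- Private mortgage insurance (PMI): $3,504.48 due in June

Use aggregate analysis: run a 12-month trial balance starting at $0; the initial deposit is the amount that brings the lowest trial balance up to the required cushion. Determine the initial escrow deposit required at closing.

Cushion = 2 × $1,248.90 = $2,497.80
Trial balance (start $0, +$1,248.90 each month, − disbursements):
  Mar: +$1,248.90 → $1,248.90
  Apr: +$1,248.90 → $2,497.80
  May: +$1,248.90 → $3,746.70
  Jun: +$1,248.90 − $3,504.48 → $1,491.12
  Jul: +$1,248.90 → $2,740.02
  Aug: +$1,248.90 − $11,482.32 → -$7,493.40
  Sep: +$1,248.90 → -$6,244.50
  Oct: +$1,248.90 → -$4,995.60
  Nov: +$1,248.90 → -$3,746.70
  Dec: +$1,248.90 → -$2,497.80
  Jan: +$1,248.90 → -$1,248.90
  Feb: +$1,248.90 → $0.00
Lowest trial balance = -$7,493.40 (Aug)
Initial deposit = cushion − low point = $2,497.80 − (-$7,493.40) = $9,991.20

$9,991.20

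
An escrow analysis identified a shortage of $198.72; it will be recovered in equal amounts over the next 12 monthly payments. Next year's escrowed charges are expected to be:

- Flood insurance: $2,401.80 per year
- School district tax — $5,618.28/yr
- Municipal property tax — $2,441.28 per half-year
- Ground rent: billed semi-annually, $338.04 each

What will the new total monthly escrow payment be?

$1,148.12

Flood insurance = $2,401.80/yr
School district tax = $5,618.28/yr
Municipal property tax = $2,441.28 × 2 = $4,882.56/yr
Ground rent = $338.04 × 2 = $676.08/yr
Yearly total = $13,578.72
Per month = $13,578.72 ÷ 12 = $1,131.56
Shortage per month = $198.72 ÷ 12 = $16.56
New monthly escrow = $1,131.56 + $16.56 = $1,148.12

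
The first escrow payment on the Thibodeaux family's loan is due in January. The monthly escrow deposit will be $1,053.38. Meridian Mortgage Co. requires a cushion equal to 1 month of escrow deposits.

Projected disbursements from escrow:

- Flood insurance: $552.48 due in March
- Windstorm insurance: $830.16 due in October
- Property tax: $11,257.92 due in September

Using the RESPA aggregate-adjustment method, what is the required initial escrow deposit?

Cushion = 1 × $1,053.38 = $1,053.38
Trial balance (start $0, +$1,053.38 each month, − disbursements):
  Jan: +$1,053.38 → $1,053.38
  Feb: +$1,053.38 → $2,106.76
  Mar: +$1,053.38 − $552.48 → $2,607.66
  Apr: +$1,053.38 → $3,661.04
  May: +$1,053.38 → $4,714.42
  Jun: +$1,053.38 → $5,767.80
  Jul: +$1,053.38 → $6,821.18
  Aug: +$1,053.38 → $7,874.56
  Sep: +$1,053.38 − $11,257.92 → -$2,329.98
  Oct: +$1,053.38 − $830.16 → -$2,106.76
  Nov: +$1,053.38 → -$1,053.38
  Dec: +$1,053.38 → $0.00
Lowest trial balance = -$2,329.98 (Sep)
Initial deposit = cushion − low point = $1,053.38 − (-$2,329.98) = $3,383.36

$3,383.36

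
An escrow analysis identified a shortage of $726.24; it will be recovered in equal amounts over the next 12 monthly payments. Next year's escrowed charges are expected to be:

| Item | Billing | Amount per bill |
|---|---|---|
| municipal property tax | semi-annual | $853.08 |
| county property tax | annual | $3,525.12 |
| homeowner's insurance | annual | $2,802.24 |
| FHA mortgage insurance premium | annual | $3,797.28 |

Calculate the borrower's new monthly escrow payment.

$1,046.42

Municipal property tax: $853.08 × 2 = $1,706.16 per year
County property tax: $3,525.12 per year
Homeowner's insurance: $2,802.24 per year
FHA mortgage insurance premium: $3,797.28 per year
Total per year = $1,706.16 + $3,525.12 + $2,802.24 + $3,797.28 = $11,830.80
Monthly = $11,830.80 / 12 = $985.90
Shortage spread = $726.24 / 12 = $60.52/mo
New monthly escrow = $985.90 + $60.52 = $1,046.42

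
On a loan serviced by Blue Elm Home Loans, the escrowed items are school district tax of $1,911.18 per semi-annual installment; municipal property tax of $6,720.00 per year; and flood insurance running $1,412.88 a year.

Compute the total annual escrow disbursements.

$11,955.24

School district tax — $1,911.18 × 2 = $3,822.36 annually
Municipal property tax — $6,720.00 annually
Flood insurance — $1,412.88 annually
Yearly total = $11,955.24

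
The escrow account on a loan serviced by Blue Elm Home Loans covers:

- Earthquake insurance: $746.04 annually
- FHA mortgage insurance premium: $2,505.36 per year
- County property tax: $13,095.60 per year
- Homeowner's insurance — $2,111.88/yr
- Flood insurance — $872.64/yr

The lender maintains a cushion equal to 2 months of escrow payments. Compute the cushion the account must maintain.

$3,221.92

Earthquake insurance — $746.04/yr
FHA mortgage insurance premium — $2,505.36/yr
County property tax — $13,095.60/yr
Homeowner's insurance — $2,111.88/yr
Flood insurance — $872.64/yr
Annual escrow total = $746.04 + $2,505.36 + $13,095.60 + $2,111.88 + $872.64 = $19,331.52
Per month = $19,331.52 ÷ 12 = $1,610.96
Required cushion = 2 × $1,610.96 = $3,221.92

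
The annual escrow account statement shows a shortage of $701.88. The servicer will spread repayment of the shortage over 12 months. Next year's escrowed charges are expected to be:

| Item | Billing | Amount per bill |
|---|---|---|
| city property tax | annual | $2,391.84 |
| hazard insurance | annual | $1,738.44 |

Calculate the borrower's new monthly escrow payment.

$402.68

City property tax: $2,391.84/yr
Hazard insurance: $1,738.44/yr
Annual escrow total = $4,130.28
Monthly = $4,130.28 ÷ 12 = $344.19
Shortage spread = $701.88 ÷ 12 = $58.49/mo
Adjusted monthly = $344.19 + $58.49 = $402.68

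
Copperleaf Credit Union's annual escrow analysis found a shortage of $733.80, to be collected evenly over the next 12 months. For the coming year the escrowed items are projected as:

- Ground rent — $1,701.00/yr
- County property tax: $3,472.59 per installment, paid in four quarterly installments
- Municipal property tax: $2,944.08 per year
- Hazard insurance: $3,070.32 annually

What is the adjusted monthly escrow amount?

$1,861.63

Ground rent — $1,701.00 per year
County property tax — $3,472.59 × 4 = $13,890.36 per year
Municipal property tax — $2,944.08 per year
Hazard insurance — $3,070.32 per year
Total per year = $1,701.00 + $13,890.36 + $2,944.08 + $3,070.32 = $21,605.76
Base monthly escrow = $21,605.76 / 12 = $1,800.48
Monthly shortage recovery: $733.80 / 12 = $61.15
Adjusted monthly = $1,800.48 + $61.15 = $1,861.63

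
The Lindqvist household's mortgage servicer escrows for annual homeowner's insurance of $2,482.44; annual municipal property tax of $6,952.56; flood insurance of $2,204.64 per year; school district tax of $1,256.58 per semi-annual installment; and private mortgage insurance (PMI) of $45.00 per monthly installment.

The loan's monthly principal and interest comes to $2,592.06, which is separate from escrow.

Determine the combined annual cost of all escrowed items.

Homeowner's insurance = $2,482.44 per year
Municipal property tax = $6,952.56 per year
Flood insurance = $2,204.64 per year
School district tax = $1,256.58 × 2 = $2,513.16 per year
Private mortgage insurance (PMI) = $45.00 × 12 = $540.00 per year
Annual escrow total = $14,692.80

$14,692.80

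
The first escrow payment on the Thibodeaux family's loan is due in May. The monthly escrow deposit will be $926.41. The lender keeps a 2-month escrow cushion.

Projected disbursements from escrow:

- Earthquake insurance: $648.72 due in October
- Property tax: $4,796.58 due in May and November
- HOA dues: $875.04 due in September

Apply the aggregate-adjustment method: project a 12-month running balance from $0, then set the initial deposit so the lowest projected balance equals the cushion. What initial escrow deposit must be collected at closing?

Cushion = 2 × $926.41 = $1,852.82
Trial balance (start $0, +$926.41 each month, − disbursements):
  May: +$926.41 − $4,796.58 → -$3,870.17
  Jun: +$926.41 → -$2,943.76
  Jul: +$926.41 → -$2,017.35
  Aug: +$926.41 → -$1,090.94
  Sep: +$926.41 − $875.04 → -$1,039.57
  Oct: +$926.41 − $648.72 → -$761.88
  Nov: +$926.41 − $4,796.58 → -$4,632.05
  Dec: +$926.41 → -$3,705.64
  Jan: +$926.41 → -$2,779.23
  Feb: +$926.41 → -$1,852.82
  Mar: +$926.41 → -$926.41
  Apr: +$926.41 → $0.00
Lowest trial balance = -$4,632.05 (Nov)
Initial deposit = cushion − low point = $1,852.82 − (-$4,632.05) = $6,484.87

$6,484.87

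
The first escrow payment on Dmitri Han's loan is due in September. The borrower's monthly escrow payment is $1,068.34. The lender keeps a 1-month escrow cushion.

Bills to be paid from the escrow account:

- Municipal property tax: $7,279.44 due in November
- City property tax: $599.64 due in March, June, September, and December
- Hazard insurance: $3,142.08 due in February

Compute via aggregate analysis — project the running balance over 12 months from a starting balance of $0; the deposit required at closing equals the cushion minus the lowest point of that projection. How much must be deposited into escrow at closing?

Cushion = 1 × $1,068.34 = $1,068.34
Trial balance (start $0, +$1,068.34 each month, − disbursements):
  Sep: +$1,068.34 − $599.64 → $468.70
  Oct: +$1,068.34 → $1,537.04
  Nov: +$1,068.34 − $7,279.44 → -$4,674.06
  Dec: +$1,068.34 − $599.64 → -$4,205.36
  Jan: +$1,068.34 → -$3,137.02
  Feb: +$1,068.34 − $3,142.08 → -$5,210.76
  Mar: +$1,068.34 − $599.64 → -$4,742.06
  Apr: +$1,068.34 → -$3,673.72
  May: +$1,068.34 → -$2,605.38
  Jun: +$1,068.34 − $599.64 → -$2,136.68
  Jul: +$1,068.34 → -$1,068.34
  Aug: +$1,068.34 → $0.00
Lowest trial balance = -$5,210.76 (Feb)
Initial deposit = cushion − low point = $1,068.34 − (-$5,210.76) = $6,279.10

$6,279.10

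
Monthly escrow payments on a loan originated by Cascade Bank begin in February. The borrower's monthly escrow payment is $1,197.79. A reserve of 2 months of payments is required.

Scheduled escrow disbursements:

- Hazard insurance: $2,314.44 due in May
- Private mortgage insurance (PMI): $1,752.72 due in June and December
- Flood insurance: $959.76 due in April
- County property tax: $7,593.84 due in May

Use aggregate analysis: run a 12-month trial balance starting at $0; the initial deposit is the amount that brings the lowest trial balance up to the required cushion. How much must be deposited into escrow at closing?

$9,027.39

Cushion = 2 × $1,197.79 = $2,395.58
Trial balance (start $0, +$1,197.79 each month, − disbursements):
  Feb: +$1,197.79 → $1,197.79
  Mar: +$1,197.79 → $2,395.58
  Apr: +$1,197.79 − $959.76 → $2,633.61
  May: +$1,197.79 − $9,908.28 → -$6,076.88
  Jun: +$1,197.79 − $1,752.72 → -$6,631.81
  Jul: +$1,197.79 → -$5,434.02
  Aug: +$1,197.79 → -$4,236.23
  Sep: +$1,197.79 → -$3,038.44
  Oct: +$1,197.79 → -$1,840.65
  Nov: +$1,197.79 → -$642.86
  Dec: +$1,197.79 − $1,752.72 → -$1,197.79
  Jan: +$1,197.79 → $0.00
Lowest trial balance = -$6,631.81 (Jun)
Initial deposit = cushion − low point = $2,395.58 − (-$6,631.81) = $9,027.39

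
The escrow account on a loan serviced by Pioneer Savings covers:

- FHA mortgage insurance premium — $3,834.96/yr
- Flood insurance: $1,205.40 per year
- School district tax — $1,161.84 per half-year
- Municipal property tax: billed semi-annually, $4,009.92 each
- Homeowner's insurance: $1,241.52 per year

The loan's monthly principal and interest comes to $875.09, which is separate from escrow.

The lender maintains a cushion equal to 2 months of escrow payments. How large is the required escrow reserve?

$2,770.90

FHA mortgage insurance premium = $3,834.96 per year
Flood insurance = $1,205.40 per year
School district tax = $1,161.84 × 2 = $2,323.68 per year
Municipal property tax = $4,009.92 × 2 = $8,019.84 per year
Homeowner's insurance = $1,241.52 per year
Combined annual = $3,834.96 + $1,205.40 + $2,323.68 + $8,019.84 + $1,241.52 = $16,625.40
Base monthly escrow = $16,625.40 ÷ 12 = $1,385.45
Cushion = 2 × $1,385.45 = $2,770.90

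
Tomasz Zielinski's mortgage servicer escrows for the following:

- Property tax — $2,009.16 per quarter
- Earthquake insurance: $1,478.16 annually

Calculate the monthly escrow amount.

Property tax = $2,009.16 × 4 = $8,036.64 annually
Earthquake insurance = $1,478.16 annually
Combined annual = $8,036.64 + $1,478.16 = $9,514.80
Monthly = $9,514.80 ÷ 12 = $792.90

$792.90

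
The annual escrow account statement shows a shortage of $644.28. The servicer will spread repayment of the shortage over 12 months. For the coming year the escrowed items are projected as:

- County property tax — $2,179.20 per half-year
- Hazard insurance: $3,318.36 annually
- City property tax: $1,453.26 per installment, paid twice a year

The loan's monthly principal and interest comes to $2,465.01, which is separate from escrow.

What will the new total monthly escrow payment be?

$935.63

County property tax — $2,179.20 × 2 = $4,358.40 per year
Hazard insurance — $3,318.36 per year
City property tax — $1,453.26 × 2 = $2,906.52 per year
Annual escrow total = $10,583.28
Monthly = $10,583.28 / 12 = $881.94
Shortage per month = $644.28 ÷ 12 = $53.69
New monthly escrow = $881.94 + $53.69 = $935.63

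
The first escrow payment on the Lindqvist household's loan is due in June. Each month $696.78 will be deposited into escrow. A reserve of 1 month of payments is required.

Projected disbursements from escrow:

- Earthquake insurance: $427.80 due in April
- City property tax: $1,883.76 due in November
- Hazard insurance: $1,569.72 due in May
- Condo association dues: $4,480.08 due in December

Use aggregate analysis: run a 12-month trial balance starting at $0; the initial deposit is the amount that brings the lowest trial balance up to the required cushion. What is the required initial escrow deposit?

Cushion = 1 × $696.78 = $696.78
Trial balance (start $0, +$696.78 each month, − disbursements):
  Jun: +$696.78 → $696.78
  Jul: +$696.78 → $1,393.56
  Aug: +$696.78 → $2,090.34
  Sep: +$696.78 → $2,787.12
  Oct: +$696.78 → $3,483.90
  Nov: +$696.78 − $1,883.76 → $2,296.92
  Dec: +$696.78 − $4,480.08 → -$1,486.38
  Jan: +$696.78 → -$789.60
  Feb: +$696.78 → -$92.82
  Mar: +$696.78 → $603.96
  Apr: +$696.78 − $427.80 → $872.94
  May: +$696.78 − $1,569.72 → $0.00
Lowest trial balance = -$1,486.38 (Dec)
Initial deposit = cushion − low point = $696.78 − (-$1,486.38) = $2,183.16

$2,183.16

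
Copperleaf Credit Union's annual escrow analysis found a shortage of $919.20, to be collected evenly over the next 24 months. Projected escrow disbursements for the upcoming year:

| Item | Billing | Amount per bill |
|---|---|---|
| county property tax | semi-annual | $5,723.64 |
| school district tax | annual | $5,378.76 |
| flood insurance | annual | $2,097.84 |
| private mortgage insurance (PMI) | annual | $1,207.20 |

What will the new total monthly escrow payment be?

$1,715.89

County property tax = $5,723.64 × 2 = $11,447.28 annually
School district tax = $5,378.76 annually
Flood insurance = $2,097.84 annually
Private mortgage insurance (PMI) = $1,207.20 annually
Total annual escrow = $11,447.28 + $5,378.76 + $2,097.84 + $1,207.20 = $20,131.08
Base monthly escrow = $20,131.08 ÷ 12 = $1,677.59
Shortage spread = $919.20 ÷ 24 = $38.30/mo
New monthly escrow = $1,677.59 + $38.30 = $1,715.89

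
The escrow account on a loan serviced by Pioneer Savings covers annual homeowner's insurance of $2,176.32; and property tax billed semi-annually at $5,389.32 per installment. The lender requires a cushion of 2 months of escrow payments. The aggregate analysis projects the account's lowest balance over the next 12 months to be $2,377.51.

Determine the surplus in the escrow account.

Homeowner's insurance: $2,176.32 annually
Property tax: $5,389.32 × 2 = $10,778.64 annually
Total per year = $2,176.32 + $10,778.64 = $12,954.96
Base monthly escrow = $12,954.96 / 12 = $1,079.58
Cushion = 2 × $1,079.58 = $2,159.16
Surplus = $2,377.51 − $2,159.16 = $218.35

$218.35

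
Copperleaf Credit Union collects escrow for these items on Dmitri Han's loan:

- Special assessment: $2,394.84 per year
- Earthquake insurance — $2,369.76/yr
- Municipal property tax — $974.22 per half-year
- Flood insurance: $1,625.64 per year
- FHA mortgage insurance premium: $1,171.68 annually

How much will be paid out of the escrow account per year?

$9,510.36

Special assessment = $2,394.84 annually
Earthquake insurance = $2,369.76 annually
Municipal property tax = $974.22 × 2 = $1,948.44 annually
Flood insurance = $1,625.64 annually
FHA mortgage insurance premium = $1,171.68 annually
Yearly total = $9,510.36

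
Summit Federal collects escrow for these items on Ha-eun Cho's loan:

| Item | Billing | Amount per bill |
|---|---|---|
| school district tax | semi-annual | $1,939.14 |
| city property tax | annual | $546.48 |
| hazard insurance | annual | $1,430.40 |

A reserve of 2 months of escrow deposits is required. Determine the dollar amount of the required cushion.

School district tax — $1,939.14 × 2 = $3,878.28 annually
City property tax — $546.48 annually
Hazard insurance — $1,430.40 annually
Yearly total = $3,878.28 + $546.48 + $1,430.40 = $5,855.16
Monthly escrow = $5,855.16 / 12 = $487.93
Cushion = 2 × $487.93 = $975.86

$975.86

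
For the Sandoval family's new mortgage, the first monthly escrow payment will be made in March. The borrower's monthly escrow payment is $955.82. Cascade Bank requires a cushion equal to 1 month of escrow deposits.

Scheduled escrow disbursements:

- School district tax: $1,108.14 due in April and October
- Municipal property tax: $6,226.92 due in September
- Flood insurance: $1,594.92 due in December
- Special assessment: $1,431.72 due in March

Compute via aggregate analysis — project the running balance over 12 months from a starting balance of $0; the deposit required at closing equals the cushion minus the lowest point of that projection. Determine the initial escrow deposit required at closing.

Cushion = 1 × $955.82 = $955.82
Trial balance (start $0, +$955.82 each month, − disbursements):
  Mar: +$955.82 − $1,431.72 → -$475.90
  Apr: +$955.82 − $1,108.14 → -$628.22
  May: +$955.82 → $327.60
  Jun: +$955.82 → $1,283.42
  Jul: +$955.82 → $2,239.24
  Aug: +$955.82 → $3,195.06
  Sep: +$955.82 − $6,226.92 → -$2,076.04
  Oct: +$955.82 − $1,108.14 → -$2,228.36
  Nov: +$955.82 → -$1,272.54
  Dec: +$955.82 − $1,594.92 → -$1,911.64
  Jan: +$955.82 → -$955.82
  Feb: +$955.82 → $0.00
Lowest trial balance = -$2,228.36 (Oct)
Initial deposit = cushion − low point = $955.82 − (-$2,228.36) = $3,184.18

$3,184.18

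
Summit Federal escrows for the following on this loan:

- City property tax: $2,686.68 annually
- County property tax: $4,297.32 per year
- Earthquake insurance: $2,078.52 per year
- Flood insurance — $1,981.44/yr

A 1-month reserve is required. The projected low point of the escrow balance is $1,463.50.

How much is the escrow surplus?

$543.17

City property tax — $2,686.68 annually
County property tax — $4,297.32 annually
Earthquake insurance — $2,078.52 annually
Flood insurance — $1,981.44 annually
Yearly total = $11,043.96
Monthly escrow = $11,043.96 / 12 = $920.33
Required reserve = 1 × $920.33 = $920.33
Excess over cushion: $1,463.50 − $920.33 = $543.17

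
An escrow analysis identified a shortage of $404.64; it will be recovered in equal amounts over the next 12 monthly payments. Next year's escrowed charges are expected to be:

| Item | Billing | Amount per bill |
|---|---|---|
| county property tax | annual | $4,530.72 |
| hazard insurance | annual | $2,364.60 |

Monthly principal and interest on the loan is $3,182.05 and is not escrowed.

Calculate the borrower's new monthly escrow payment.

County property tax = $4,530.72
Hazard insurance = $2,364.60
Total per year = $6,895.32
Base monthly escrow = $6,895.32 / 12 = $574.61
Monthly shortage recovery: $404.64 ÷ 12 = $33.72
New monthly escrow = $574.61 + $33.72 = $608.33

$608.33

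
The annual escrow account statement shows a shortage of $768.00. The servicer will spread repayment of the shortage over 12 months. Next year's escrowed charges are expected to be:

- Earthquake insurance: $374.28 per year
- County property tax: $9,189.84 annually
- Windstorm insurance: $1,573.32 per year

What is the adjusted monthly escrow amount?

$992.12

Earthquake insurance: $374.28
County property tax: $9,189.84
Windstorm insurance: $1,573.32
Yearly total = $11,137.44
Per month = $11,137.44 / 12 = $928.12
Shortage per month = $768.00 ÷ 12 = $64.00
Adjusted monthly = $928.12 + $64.00 = $992.12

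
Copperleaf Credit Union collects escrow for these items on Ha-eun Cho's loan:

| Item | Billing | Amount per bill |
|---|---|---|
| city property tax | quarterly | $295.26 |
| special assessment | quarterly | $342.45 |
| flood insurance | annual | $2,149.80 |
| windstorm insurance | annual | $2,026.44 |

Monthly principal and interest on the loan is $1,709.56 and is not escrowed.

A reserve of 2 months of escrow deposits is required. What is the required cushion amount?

$1,121.18

City property tax = $295.26 × 4 = $1,181.04/yr
Special assessment = $342.45 × 4 = $1,369.80/yr
Flood insurance = $2,149.80/yr
Windstorm insurance = $2,026.44/yr
Annual escrow total = $1,181.04 + $1,369.80 + $2,149.80 + $2,026.44 = $6,727.08
Base monthly escrow = $6,727.08 ÷ 12 = $560.59
Reserve = 2 × $560.59 = $1,121.18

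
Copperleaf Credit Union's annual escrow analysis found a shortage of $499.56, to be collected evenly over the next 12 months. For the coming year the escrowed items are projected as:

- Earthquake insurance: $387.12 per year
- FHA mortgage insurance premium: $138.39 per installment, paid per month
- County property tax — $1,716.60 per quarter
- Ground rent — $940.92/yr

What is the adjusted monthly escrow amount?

Earthquake insurance — $387.12 per year
FHA mortgage insurance premium — $138.39 × 12 = $1,660.68 per year
County property tax — $1,716.60 × 4 = $6,866.40 per year
Ground rent — $940.92 per year
Total per year = $9,855.12
Monthly escrow = $9,855.12 / 12 = $821.26
Shortage per month = $499.56 / 12 = $41.63
New monthly escrow = $821.26 + $41.63 = $862.89

$862.89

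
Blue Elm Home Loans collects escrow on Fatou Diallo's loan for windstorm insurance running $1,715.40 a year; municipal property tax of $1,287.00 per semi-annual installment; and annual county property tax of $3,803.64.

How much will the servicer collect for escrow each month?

$674.42

Windstorm insurance: $1,715.40/yr
Municipal property tax: $1,287.00 × 2 = $2,574.00/yr
County property tax: $3,803.64/yr
Total per year = $8,093.04
Per month = $8,093.04 / 12 = $674.42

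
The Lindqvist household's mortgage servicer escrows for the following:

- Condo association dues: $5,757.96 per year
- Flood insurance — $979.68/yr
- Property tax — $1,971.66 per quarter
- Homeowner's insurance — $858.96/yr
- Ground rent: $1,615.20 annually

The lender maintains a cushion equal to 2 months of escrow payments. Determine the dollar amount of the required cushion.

$2,849.74

Condo association dues — $5,757.96 annually
Flood insurance — $979.68 annually
Property tax — $1,971.66 × 4 = $7,886.64 annually
Homeowner's insurance — $858.96 annually
Ground rent — $1,615.20 annually
Yearly total = $5,757.96 + $979.68 + $7,886.64 + $858.96 + $1,615.20 = $17,098.44
Monthly escrow = $17,098.44 / 12 = $1,424.87
Reserve = 2 × $1,424.87 = $2,849.74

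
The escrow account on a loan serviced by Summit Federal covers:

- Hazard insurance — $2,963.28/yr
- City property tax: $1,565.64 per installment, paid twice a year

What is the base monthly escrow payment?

$507.88

Hazard insurance — $2,963.28 per year
City property tax — $1,565.64 × 2 = $3,131.28 per year
Yearly total = $6,094.56
Monthly escrow = $6,094.56 / 12 = $507.88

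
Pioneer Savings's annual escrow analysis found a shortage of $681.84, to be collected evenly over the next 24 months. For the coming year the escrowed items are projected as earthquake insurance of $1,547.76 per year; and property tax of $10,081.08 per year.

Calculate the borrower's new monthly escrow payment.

$997.48

Earthquake insurance — $1,547.76
Property tax — $10,081.08
Total per year = $1,547.76 + $10,081.08 = $11,628.84
Per month = $11,628.84 ÷ 12 = $969.07
Monthly shortage recovery: $681.84 ÷ 24 = $28.41
New monthly escrow = $969.07 + $28.41 = $997.48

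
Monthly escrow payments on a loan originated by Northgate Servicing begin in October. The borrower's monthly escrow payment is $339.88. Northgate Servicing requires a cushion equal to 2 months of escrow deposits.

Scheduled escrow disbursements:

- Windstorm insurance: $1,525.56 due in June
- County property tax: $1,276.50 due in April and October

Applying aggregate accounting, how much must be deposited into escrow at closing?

$1,699.40

Cushion = 2 × $339.88 = $679.76
Trial balance (start $0, +$339.88 each month, − disbursements):
  Oct: +$339.88 − $1,276.50 → -$936.62
  Nov: +$339.88 → -$596.74
  Dec: +$339.88 → -$256.86
  Jan: +$339.88 → $83.02
  Feb: +$339.88 → $422.90
  Mar: +$339.88 → $762.78
  Apr: +$339.88 − $1,276.50 → -$173.84
  May: +$339.88 → $166.04
  Jun: +$339.88 − $1,525.56 → -$1,019.64
  Jul: +$339.88 → -$679.76
  Aug: +$339.88 → -$339.88
  Sep: +$339.88 → $0.00
Lowest trial balance = -$1,019.64 (Jun)
Initial deposit = cushion − low point = $679.76 − (-$1,019.64) = $1,699.40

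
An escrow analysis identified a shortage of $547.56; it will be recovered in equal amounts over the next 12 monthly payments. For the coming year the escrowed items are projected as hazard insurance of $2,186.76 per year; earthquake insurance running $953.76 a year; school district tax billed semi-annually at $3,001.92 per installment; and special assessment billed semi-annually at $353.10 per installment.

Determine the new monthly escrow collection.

$866.51

Hazard insurance — $2,186.76/yr
Earthquake insurance — $953.76/yr
School district tax — $3,001.92 × 2 = $6,003.84/yr
Special assessment — $353.10 × 2 = $706.20/yr
Total annual escrow = $9,850.56
Base monthly escrow = $9,850.56 ÷ 12 = $820.88
Monthly shortage recovery: $547.56 ÷ 12 = $45.63
New monthly escrow = $820.88 + $45.63 = $866.51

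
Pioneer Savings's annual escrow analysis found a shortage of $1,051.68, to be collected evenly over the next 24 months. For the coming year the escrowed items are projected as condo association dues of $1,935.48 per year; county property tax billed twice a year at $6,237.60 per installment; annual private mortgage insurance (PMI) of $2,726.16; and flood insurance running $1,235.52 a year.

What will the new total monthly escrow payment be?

$1,574.85

Condo association dues: $1,935.48
County property tax: $6,237.60 × 2 = $12,475.20
Private mortgage insurance (PMI): $2,726.16
Flood insurance: $1,235.52
Annual escrow total = $1,935.48 + $12,475.20 + $2,726.16 + $1,235.52 = $18,372.36
Monthly = $18,372.36 ÷ 12 = $1,531.03
Monthly shortage recovery: $1,051.68 / 24 = $43.82
New monthly escrow = $1,531.03 + $43.82 = $1,574.85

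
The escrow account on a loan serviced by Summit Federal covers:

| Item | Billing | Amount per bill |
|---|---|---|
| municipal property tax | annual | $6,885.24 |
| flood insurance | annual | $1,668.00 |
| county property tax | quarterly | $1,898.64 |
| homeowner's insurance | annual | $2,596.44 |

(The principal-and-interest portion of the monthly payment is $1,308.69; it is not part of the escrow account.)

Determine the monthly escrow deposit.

Municipal property tax = $6,885.24 per year
Flood insurance = $1,668.00 per year
County property tax = $1,898.64 × 4 = $7,594.56 per year
Homeowner's insurance = $2,596.44 per year
Total per year = $6,885.24 + $1,668.00 + $7,594.56 + $2,596.44 = $18,744.24
Monthly escrow = $18,744.24 ÷ 12 = $1,562.02

$1,562.02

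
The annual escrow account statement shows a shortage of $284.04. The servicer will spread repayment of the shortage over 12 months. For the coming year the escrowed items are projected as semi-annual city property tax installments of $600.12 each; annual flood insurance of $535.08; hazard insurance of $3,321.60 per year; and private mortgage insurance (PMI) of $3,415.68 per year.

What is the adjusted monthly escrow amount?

City property tax = $600.12 × 2 = $1,200.24 per year
Flood insurance = $535.08 per year
Hazard insurance = $3,321.60 per year
Private mortgage insurance (PMI) = $3,415.68 per year
Total per year = $1,200.24 + $535.08 + $3,321.60 + $3,415.68 = $8,472.60
Base monthly escrow = $8,472.60 / 12 = $706.05
Shortage per month = $284.04 / 12 = $23.67
New monthly escrow = $706.05 + $23.67 = $729.72

$729.72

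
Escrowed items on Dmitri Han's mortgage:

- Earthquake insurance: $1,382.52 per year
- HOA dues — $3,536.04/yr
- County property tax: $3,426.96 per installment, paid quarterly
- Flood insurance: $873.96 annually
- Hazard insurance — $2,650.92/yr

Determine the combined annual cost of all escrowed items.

$22,151.28

Earthquake insurance = $1,382.52 per year
HOA dues = $3,536.04 per year
County property tax = $3,426.96 × 4 = $13,707.84 per year
Flood insurance = $873.96 per year
Hazard insurance = $2,650.92 per year
Total annual escrow = $1,382.52 + $3,536.04 + $13,707.84 + $873.96 + $2,650.92 = $22,151.28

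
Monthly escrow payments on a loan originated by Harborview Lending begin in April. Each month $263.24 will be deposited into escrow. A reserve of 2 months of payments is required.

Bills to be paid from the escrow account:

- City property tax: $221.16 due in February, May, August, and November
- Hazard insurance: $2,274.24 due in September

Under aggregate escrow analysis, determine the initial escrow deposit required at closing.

Cushion = 2 × $263.24 = $526.48
Trial balance (start $0, +$263.24 each month, − disbursements):
  Apr: +$263.24 → $263.24
  May: +$263.24 − $221.16 → $305.32
  Jun: +$263.24 → $568.56
  Jul: +$263.24 → $831.80
  Aug: +$263.24 − $221.16 → $873.88
  Sep: +$263.24 − $2,274.24 → -$1,137.12
  Oct: +$263.24 → -$873.88
  Nov: +$263.24 − $221.16 → -$831.80
  Dec: +$263.24 → -$568.56
  Jan: +$263.24 → -$305.32
  Feb: +$263.24 − $221.16 → -$263.24
  Mar: +$263.24 → $0.00
Lowest trial balance = -$1,137.12 (Sep)
Initial deposit = cushion − low point = $526.48 − (-$1,137.12) = $1,663.60

$1,663.60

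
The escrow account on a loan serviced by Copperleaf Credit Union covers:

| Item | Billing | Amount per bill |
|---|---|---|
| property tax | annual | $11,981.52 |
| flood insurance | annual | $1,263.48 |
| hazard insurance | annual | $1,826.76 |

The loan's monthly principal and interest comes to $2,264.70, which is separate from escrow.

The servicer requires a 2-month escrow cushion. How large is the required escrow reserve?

$2,511.96

Property tax: $11,981.52 per year
Flood insurance: $1,263.48 per year
Hazard insurance: $1,826.76 per year
Yearly total = $11,981.52 + $1,263.48 + $1,826.76 = $15,071.76
Monthly = $15,071.76 / 12 = $1,255.98
Reserve = 2 × $1,255.98 = $2,511.96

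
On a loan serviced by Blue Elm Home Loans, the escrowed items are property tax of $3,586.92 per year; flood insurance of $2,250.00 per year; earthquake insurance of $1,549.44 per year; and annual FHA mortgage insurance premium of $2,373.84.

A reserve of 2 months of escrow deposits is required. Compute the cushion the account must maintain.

$1,626.70

Property tax = $3,586.92 per year
Flood insurance = $2,250.00 per year
Earthquake insurance = $1,549.44 per year
FHA mortgage insurance premium = $2,373.84 per year
Total per year = $9,760.20
Monthly = $9,760.20 ÷ 12 = $813.35
Required cushion = 2 × $813.35 = $1,626.70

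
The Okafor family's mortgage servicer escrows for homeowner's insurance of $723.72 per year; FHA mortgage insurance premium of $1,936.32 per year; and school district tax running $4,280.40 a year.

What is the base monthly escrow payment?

Homeowner's insurance: $723.72 annually
FHA mortgage insurance premium: $1,936.32 annually
School district tax: $4,280.40 annually
Annual escrow total = $723.72 + $1,936.32 + $4,280.40 = $6,940.44
Monthly escrow = $6,940.44 ÷ 12 = $578.37

$578.37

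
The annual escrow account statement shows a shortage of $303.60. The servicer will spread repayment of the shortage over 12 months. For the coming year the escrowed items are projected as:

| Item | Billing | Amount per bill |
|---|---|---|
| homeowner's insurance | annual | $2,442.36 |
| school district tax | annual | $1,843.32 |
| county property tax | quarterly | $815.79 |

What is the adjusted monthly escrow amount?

$654.37

Homeowner's insurance — $2,442.36
School district tax — $1,843.32
County property tax — $815.79 × 4 = $3,263.16
Combined annual = $2,442.36 + $1,843.32 + $3,263.16 = $7,548.84
Per month = $7,548.84 / 12 = $629.07
Monthly shortage recovery: $303.60 / 12 = $25.30
Adjusted monthly = $629.07 + $25.30 = $654.37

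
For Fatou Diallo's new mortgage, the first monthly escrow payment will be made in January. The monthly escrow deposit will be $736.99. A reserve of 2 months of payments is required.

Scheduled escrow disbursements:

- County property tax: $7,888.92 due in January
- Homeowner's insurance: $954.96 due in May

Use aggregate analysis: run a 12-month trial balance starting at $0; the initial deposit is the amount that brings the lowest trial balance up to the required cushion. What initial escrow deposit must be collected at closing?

$8,625.91

Cushion = 2 × $736.99 = $1,473.98
Trial balance (start $0, +$736.99 each month, − disbursements):
  Jan: +$736.99 − $7,888.92 → -$7,151.93
  Feb: +$736.99 → -$6,414.94
  Mar: +$736.99 → -$5,677.95
  Apr: +$736.99 → -$4,940.96
  May: +$736.99 − $954.96 → -$5,158.93
  Jun: +$736.99 → -$4,421.94
  Jul: +$736.99 → -$3,684.95
  Aug: +$736.99 → -$2,947.96
  Sep: +$736.99 → -$2,210.97
  Oct: +$736.99 → -$1,473.98
  Nov: +$736.99 → -$736.99
  Dec: +$736.99 → $0.00
Lowest trial balance = -$7,151.93 (Jan)
Initial deposit = cushion − low point = $1,473.98 − (-$7,151.93) = $8,625.91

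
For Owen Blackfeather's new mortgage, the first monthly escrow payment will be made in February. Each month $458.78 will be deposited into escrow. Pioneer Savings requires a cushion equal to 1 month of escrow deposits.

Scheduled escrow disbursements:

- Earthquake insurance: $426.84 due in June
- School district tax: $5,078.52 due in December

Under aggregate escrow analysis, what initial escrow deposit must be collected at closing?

Cushion = 1 × $458.78 = $458.78
Trial balance (start $0, +$458.78 each month, − disbursements):
  Feb: +$458.78 → $458.78
  Mar: +$458.78 → $917.56
  Apr: +$458.78 → $1,376.34
  May: +$458.78 → $1,835.12
  Jun: +$458.78 − $426.84 → $1,867.06
  Jul: +$458.78 → $2,325.84
  Aug: +$458.78 → $2,784.62
  Sep: +$458.78 → $3,243.40
  Oct: +$458.78 → $3,702.18
  Nov: +$458.78 → $4,160.96
  Dec: +$458.78 − $5,078.52 → -$458.78
  Jan: +$458.78 → $0.00
Lowest trial balance = -$458.78 (Dec)
Initial deposit = cushion − low point = $458.78 − (-$458.78) = $917.56

$917.56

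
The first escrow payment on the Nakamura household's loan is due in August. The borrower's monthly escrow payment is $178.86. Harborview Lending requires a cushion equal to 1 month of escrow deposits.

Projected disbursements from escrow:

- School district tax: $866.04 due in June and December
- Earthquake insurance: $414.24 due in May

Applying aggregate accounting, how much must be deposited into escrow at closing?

Cushion = 1 × $178.86 = $178.86
Trial balance (start $0, +$178.86 each month, − disbursements):
  Aug: +$178.86 → $178.86
  Sep: +$178.86 → $357.72
  Oct: +$178.86 → $536.58
  Nov: +$178.86 → $715.44
  Dec: +$178.86 − $866.04 → $28.26
  Jan: +$178.86 → $207.12
  Feb: +$178.86 → $385.98
  Mar: +$178.86 → $564.84
  Apr: +$178.86 → $743.70
  May: +$178.86 − $414.24 → $508.32
  Jun: +$178.86 − $866.04 → -$178.86
  Jul: +$178.86 → $0.00
Lowest trial balance = -$178.86 (Jun)
Initial deposit = cushion − low point = $178.86 − (-$178.86) = $357.72

$357.72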